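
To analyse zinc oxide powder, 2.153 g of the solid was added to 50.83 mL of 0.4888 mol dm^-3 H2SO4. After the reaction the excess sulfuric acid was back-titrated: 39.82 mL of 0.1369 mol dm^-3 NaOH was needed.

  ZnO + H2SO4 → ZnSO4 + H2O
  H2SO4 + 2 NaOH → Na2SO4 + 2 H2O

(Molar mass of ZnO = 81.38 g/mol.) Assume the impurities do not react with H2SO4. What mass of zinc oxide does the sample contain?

1.800 g

n(H2SO4) added = 0.05083 × 0.4888 = 0.02485 mol
n(NaOH) used in back-titration = 0.03982 × 0.1369 = 5.451 × 10^-3 mol
From the 1:2 ratio, n(H2SO4) left over = 1/2 × 5.451 × 10^-3 = 2.726 × 10^-3 mol
n(H2SO4) consumed by analyte = 0.02485 − 2.726 × 10^-3 = 0.02212 mol
n(ZnO) = 0.02212 mol (1:1 ratio)
mass of ZnO = 0.02212 × 81.38 = 1.800 g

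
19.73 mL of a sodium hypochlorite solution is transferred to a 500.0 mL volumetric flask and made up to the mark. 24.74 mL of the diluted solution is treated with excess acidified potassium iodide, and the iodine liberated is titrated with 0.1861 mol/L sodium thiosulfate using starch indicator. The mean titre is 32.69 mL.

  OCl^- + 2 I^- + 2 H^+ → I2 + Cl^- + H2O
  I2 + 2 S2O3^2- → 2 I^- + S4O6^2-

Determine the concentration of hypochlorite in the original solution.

n(S2O3^2-) = 0.03269 × 0.1861 = 6.084 × 10^-3 mol
n(I2) = n(S2O3^2-)/2 = 3.042 × 10^-3 mol
n(OCl^-) in the aliquot = 3.042 × 10^-3 mol (1:1 ratio)
[OCl^-]_dilute = 3.042 × 10^-3 / 0.02474 = 0.1230 mol/L
[OCl^-]_original = 0.1230 × 500.0/19.73 = 3.116 mol/L

3.116 mol/L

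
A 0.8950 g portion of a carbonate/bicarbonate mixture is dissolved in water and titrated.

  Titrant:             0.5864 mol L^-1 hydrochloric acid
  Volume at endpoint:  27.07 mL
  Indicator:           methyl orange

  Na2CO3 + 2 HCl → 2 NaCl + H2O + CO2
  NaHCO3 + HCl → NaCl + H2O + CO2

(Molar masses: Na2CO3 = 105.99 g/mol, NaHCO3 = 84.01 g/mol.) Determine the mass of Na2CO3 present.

n(HCl) = 0.02707 × 0.5864 = 0.01587 mol
Let x = n(Na2CO3), y = n(NaHCO3).
Titrant: 2x + 1y = 0.01587;  mass: 105.99x + 84.01y = 0.8950
Solving, x = 7.070 × 10^-3 mol, y = 1.734 × 10^-3 mol
mass of Na2CO3 = 7.070 × 10^-3 × 105.99 = 0.7494 g

0.7494 g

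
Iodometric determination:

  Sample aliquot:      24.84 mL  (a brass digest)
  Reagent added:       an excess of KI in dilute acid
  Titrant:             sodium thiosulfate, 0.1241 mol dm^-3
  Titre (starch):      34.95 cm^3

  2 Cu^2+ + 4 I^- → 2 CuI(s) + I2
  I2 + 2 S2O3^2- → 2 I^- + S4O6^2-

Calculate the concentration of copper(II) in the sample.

0.1746 mol/L

n(S2O3^2-) = 0.03495 × 0.1241 = 4.337 × 10^-3 mol
n(I2) = n(S2O3^2-)/2 = 2.169 × 10^-3 mol
From the 2:1 ratio, n(Cu2+) in the aliquot = 2/1 × 2.169 × 10^-3 = 4.337 × 10^-3 mol
[Cu2+] = 4.337 × 10^-3 / 0.02484 = 0.1746 mol/L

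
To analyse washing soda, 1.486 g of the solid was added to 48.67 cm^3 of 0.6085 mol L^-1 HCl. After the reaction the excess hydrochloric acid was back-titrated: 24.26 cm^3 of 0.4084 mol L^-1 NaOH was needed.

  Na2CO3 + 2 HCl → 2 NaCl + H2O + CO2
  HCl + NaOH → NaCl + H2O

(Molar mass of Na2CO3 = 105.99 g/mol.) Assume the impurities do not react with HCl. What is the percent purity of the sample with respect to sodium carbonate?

n(HCl) added = 0.04867 × 0.6085 = 0.02962 mol
n(NaOH) used in back-titration = 0.02426 × 0.4084 = 9.908 × 10^-3 mol
n(HCl) left over = 9.908 × 10^-3 mol (1:1 ratio)
n(HCl) consumed by analyte = 0.02962 − 9.908 × 10^-3 = 0.01971 mol
From the 1:2 ratio, n(Na2CO3) = 1/2 × 0.01971 = 9.854 × 10^-3 mol
mass of Na2CO3 = 9.854 × 10^-3 × 105.99 = 1.044 g
% Na2CO3 = 1.044 / 1.486 × 100 = 70.28 %

70.28 %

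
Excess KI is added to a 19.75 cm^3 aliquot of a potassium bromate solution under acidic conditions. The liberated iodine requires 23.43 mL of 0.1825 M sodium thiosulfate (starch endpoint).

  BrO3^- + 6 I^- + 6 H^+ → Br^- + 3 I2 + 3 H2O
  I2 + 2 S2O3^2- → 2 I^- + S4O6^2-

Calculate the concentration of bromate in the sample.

0.03608 M

n(S2O3^2-) = 0.02343 × 0.1825 = 4.276 × 10^-3 mol
n(I2) = n(S2O3^2-)/2 = 2.138 × 10^-3 mol
From the 1:3 ratio, n(BrO3^-) in the aliquot = 1/3 × 2.138 × 10^-3 = 7.127 × 10^-4 mol
[BrO3^-] = 7.127 × 10^-4 / 0.01975 = 0.03608 mol/L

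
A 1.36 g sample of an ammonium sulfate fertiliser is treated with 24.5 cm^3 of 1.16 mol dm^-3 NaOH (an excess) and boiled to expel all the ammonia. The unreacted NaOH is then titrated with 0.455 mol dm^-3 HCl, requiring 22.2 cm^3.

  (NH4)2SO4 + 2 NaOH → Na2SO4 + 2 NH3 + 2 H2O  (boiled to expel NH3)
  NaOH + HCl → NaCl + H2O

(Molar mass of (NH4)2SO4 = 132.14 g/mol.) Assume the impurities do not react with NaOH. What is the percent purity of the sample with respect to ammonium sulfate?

n(NaOH) added = 0.0245 × 1.16 = 0.0284 mol
n(HCl) used in back-titration = 0.0222 × 0.455 = 0.0101 mol
n(NaOH) left over = 0.0101 mol (1:1 ratio)
n(NaOH) consumed by analyte = 0.0284 − 0.0101 = 0.0183 mol
From the 1:2 ratio, n((NH4)2SO4) = 1/2 × 0.0183 = 9.16 × 10^-3 mol
mass of (NH4)2SO4 = 9.16 × 10^-3 × 132.14 = 1.21 g
% (NH4)2SO4 = 1.21 / 1.36 × 100 = 89.0 %

89.0 %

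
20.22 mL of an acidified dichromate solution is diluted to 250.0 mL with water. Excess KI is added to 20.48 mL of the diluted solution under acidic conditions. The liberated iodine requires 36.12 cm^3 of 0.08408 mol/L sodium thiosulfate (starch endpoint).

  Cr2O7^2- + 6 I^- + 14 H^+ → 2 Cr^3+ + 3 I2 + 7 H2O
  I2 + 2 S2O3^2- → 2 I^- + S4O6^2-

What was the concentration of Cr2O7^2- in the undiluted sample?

n(S2O3^2-) = 0.03612 × 0.08408 = 3.037 × 10^-3 mol
n(I2) = n(S2O3^2-)/2 = 1.518 × 10^-3 mol
From the 1:3 ratio, n(Cr2O7^2-) in the aliquot = 1/3 × 1.518 × 10^-3 = 5.062 × 10^-4 mol
[Cr2O7^2-]_dilute = 5.062 × 10^-4 / 0.02048 = 0.02471 mol/L
[Cr2O7^2-]_original = 0.02471 × 250.0/20.22 = 0.3056 mol/L

0.3056 mol/L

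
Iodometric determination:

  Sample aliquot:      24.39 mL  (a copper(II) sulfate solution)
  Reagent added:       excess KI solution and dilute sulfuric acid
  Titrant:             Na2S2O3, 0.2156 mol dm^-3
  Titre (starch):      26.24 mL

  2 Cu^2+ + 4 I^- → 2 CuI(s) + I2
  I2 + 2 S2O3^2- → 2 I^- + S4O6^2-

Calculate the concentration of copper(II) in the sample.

0.2320 mol/L

n(S2O3^2-) = 0.02624 × 0.2156 = 5.657 × 10^-3 mol
n(I2) = n(S2O3^2-)/2 = 2.829 × 10^-3 mol
From the 2:1 ratio, n(Cu2+) in the aliquot = 2/1 × 2.829 × 10^-3 = 5.657 × 10^-3 mol
[Cu2+] = 5.657 × 10^-3 / 0.02439 = 0.2320 mol/L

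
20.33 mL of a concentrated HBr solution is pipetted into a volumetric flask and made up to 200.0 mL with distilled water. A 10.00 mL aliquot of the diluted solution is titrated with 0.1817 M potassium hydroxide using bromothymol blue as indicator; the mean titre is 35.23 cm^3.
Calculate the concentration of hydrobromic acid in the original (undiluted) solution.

6.297 M

HBr + KOH → KBr + H2O
n(KOH) = 0.03523 × 0.1817 = 6.401 × 10^-3 mol
n(HBr) in the aliquot = 6.401 × 10^-3 mol (1:1 ratio)
[HBr]_dilute = 6.401 × 10^-3 / 0.01000 = 0.6401 mol/L
Dilution factor = 200.0 / 20.33 = 9.838
[HBr]_stock = 0.6401 × 9.838 = 6.297 mol/L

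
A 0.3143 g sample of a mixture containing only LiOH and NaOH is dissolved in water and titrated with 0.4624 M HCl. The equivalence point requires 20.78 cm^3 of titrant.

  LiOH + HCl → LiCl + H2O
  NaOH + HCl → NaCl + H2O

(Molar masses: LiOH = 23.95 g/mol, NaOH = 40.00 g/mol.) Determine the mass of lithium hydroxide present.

0.1045 g

n(HCl) = 0.02078 × 0.4624 = 9.609 × 10^-3 mol
Let x = n(LiOH), y = n(NaOH).
Titrant: 1x + 1y = 9.609 × 10^-3;  mass: 23.95x + 40.00y = 0.3143
Solving, x = 4.364 × 10^-3 mol, y = 5.244 × 10^-3 mol
mass of LiOH = 4.364 × 10^-3 × 23.95 = 0.1045 g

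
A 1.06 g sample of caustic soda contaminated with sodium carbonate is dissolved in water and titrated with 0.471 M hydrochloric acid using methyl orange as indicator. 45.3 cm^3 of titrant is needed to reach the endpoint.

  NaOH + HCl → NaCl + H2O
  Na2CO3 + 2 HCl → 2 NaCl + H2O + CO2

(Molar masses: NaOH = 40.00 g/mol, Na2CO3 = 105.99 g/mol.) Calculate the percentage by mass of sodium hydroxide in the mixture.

20.5 %

n(HCl) = 0.0453 × 0.471 = 0.0213 mol
Let x = n(NaOH), y = n(Na2CO3).
Titrant: 1x + 2y = 0.0213;  mass: 40.00x + 105.99y = 1.06
Solving, x = 5.44 × 10^-3 mol, y = 7.95 × 10^-3 mol
mass of NaOH = 5.44 × 10^-3 × 40.00 = 0.218 g
% NaOH = 0.218 / 1.06 × 100 = 20.5 %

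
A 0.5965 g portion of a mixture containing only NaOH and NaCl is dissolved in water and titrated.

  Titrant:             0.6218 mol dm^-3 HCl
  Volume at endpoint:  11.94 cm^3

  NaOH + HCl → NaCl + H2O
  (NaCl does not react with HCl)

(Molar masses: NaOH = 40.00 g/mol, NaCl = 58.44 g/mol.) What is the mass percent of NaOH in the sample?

49.79 %

n(HCl) = 0.01194 × 0.6218 = 7.424 × 10^-3 mol
Let x = n(NaOH), y = n(NaCl).
Titrant: 1x = 7.424 × 10^-3;  mass: 40.00x + 58.44y = 0.5965
Solving, x = 7.424 × 10^-3 mol, y = 5.125 × 10^-3 mol
mass of NaOH = 7.424 × 10^-3 × 40.00 = 0.2970 g
% NaOH = 0.2970 / 0.5965 × 100 = 49.79 %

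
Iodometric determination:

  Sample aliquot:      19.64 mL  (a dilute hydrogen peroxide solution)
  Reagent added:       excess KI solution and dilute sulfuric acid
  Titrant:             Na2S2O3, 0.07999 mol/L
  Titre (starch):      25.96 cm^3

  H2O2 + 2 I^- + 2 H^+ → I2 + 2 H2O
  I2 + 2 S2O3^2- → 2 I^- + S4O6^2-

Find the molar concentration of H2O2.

n(S2O3^2-) = 0.02596 × 0.07999 = 2.077 × 10^-3 mol
n(I2) = n(S2O3^2-)/2 = 1.038 × 10^-3 mol
n(H2O2) in the aliquot = 1.038 × 10^-3 mol (1:1 ratio)
[H2O2] = 1.038 × 10^-3 / 0.01964 = 0.05287 mol/L

0.05287 mol/L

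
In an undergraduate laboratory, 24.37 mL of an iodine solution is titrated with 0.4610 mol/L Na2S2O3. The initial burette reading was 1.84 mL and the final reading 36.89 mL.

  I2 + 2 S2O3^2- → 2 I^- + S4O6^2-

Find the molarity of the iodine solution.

n(Na2S2O3) = 0.03505 L × 0.4610 mol/L = 0.01616 mol
From the 1:2 mole ratio, n(I2) = 1/2 × 0.01616 = 8.079 × 10^-3 mol
[I2] = 8.079 × 10^-3 mol / 0.02437 L = 0.3315 mol/L

0.3315 mol/L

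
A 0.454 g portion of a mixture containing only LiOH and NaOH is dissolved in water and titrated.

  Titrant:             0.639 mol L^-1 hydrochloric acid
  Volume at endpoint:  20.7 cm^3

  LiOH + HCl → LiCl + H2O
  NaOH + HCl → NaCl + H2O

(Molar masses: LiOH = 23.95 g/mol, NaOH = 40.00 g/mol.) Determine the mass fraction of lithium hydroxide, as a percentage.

24.7 %

n(HCl) = 0.0207 × 0.639 = 0.0132 mol
Let x = n(LiOH), y = n(NaOH).
Titrant: 1x + 1y = 0.0132;  mass: 23.95x + 40.00y = 0.454
Solving, x = 4.68 × 10^-3 mol, y = 8.55 × 10^-3 mol
mass of LiOH = 4.68 × 10^-3 × 23.95 = 0.112 g
% LiOH = 0.112 / 0.454 × 100 = 24.7 %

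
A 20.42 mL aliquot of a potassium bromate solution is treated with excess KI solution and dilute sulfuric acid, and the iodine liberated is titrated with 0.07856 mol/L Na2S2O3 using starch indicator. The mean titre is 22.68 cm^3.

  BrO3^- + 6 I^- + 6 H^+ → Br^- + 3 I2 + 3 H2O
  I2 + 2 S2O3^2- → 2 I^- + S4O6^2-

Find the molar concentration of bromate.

n(S2O3^2-) = 0.02268 × 0.07856 = 1.782 × 10^-3 mol
n(I2) = n(S2O3^2-)/2 = 8.909 × 10^-4 mol
From the 1:3 ratio, n(BrO3^-) in the aliquot = 1/3 × 8.909 × 10^-4 = 2.970 × 10^-4 mol
[BrO3^-] = 2.970 × 10^-4 / 0.02042 = 0.01454 mol/L

0.01454 mol/L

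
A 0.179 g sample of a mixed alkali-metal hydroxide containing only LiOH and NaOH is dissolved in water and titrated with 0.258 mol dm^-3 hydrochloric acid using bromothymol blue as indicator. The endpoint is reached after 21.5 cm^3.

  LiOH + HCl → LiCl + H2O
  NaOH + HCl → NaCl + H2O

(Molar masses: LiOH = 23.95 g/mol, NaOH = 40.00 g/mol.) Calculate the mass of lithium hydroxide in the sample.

n(HCl) = 0.0215 × 0.258 = 5.55 × 10^-3 mol
Let x = n(LiOH), y = n(NaOH).
Titrant: 1x + 1y = 5.55 × 10^-3;  mass: 23.95x + 40.00y = 0.179
Solving, x = 2.67 × 10^-3 mol, y = 2.88 × 10^-3 mol
mass of LiOH = 2.67 × 10^-3 × 23.95 = 0.0640 g

0.0640 g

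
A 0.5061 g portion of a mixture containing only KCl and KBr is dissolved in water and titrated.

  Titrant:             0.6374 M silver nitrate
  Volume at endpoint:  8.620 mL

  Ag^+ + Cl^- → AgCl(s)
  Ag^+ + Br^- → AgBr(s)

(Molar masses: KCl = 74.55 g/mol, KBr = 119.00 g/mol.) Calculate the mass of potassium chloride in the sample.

0.2478 g

n(AgNO3) = 0.008620 × 0.6374 = 5.494 × 10^-3 mol
Let x = n(KCl), y = n(KBr).
Titrant: 1x + 1y = 5.494 × 10^-3;  mass: 74.55x + 119.00y = 0.5061
Solving, x = 3.324 × 10^-3 mol, y = 2.171 × 10^-3 mol
mass of KCl = 3.324 × 10^-3 × 74.55 = 0.2478 g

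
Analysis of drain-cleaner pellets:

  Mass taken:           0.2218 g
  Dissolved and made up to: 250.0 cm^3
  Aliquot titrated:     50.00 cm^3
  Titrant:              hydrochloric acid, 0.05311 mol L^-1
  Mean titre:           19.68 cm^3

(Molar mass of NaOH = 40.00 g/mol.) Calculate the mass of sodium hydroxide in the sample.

NaOH + HCl → NaCl + H2O
n(HCl) per titration = 0.01968 × 0.05311 = 1.045 × 10^-3 mol
n(NaOH) in each aliquot = 1.045 × 10^-3 mol (1:1 ratio)
n(NaOH) in the whole flask = 1.045 × 10^-3 × 250.0/50.00 = 5.226 × 10^-3 mol
mass of NaOH = 5.226 × 10^-3 × 40.00 = 0.2090 g

0.2090 g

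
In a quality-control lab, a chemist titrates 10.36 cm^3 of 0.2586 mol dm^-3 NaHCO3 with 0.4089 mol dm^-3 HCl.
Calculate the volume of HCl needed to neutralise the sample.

NaHCO3 + HCl → NaCl + H2O + CO2
n(NaHCO3) = 0.01036 L × 0.2586 mol/L = 2.679 × 10^-3 mol
n(HCl) = 2.679 × 10^-3 mol (1:1 stoichiometry)
V(HCl) = 2.679 × 10^-3 mol / 0.4089 mol/L = 0.006552 L = 6.552 mL

6.552 mL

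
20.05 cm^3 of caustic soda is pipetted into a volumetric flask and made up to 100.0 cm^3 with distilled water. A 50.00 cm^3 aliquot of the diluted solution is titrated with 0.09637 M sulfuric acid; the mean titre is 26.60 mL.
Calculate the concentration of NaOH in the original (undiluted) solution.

2 NaOH + H2SO4 → Na2SO4 + 2 H2O
n(H2SO4) = 0.02660 × 0.09637 = 2.563 × 10^-3 mol
From the 2:1 ratio, n(NaOH) in the aliquot = 2/1 × 2.563 × 10^-3 = 5.127 × 10^-3 mol
[NaOH]_dilute = 5.127 × 10^-3 / 0.05000 = 0.1025 mol/L
Dilution factor = 100.0 / 20.05 = 4.988
[NaOH]_stock = 0.1025 × 4.988 = 0.5114 mol/L

0.5114 M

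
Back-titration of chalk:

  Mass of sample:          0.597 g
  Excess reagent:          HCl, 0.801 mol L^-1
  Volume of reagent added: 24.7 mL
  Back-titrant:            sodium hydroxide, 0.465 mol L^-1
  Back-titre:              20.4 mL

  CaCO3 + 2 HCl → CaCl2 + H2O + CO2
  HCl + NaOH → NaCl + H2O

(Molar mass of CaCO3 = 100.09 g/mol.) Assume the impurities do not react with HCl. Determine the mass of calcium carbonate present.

n(HCl) added = 0.0247 × 0.801 = 0.0198 mol
n(NaOH) used in back-titration = 0.0204 × 0.465 = 9.49 × 10^-3 mol
n(HCl) left over = 9.49 × 10^-3 mol (1:1 ratio)
n(HCl) consumed by analyte = 0.0198 − 9.49 × 10^-3 = 0.0103 mol
From the 1:2 ratio, n(CaCO3) = 1/2 × 0.0103 = 5.15 × 10^-3 mol
mass of CaCO3 = 5.15 × 10^-3 × 100.09 = 0.515 g

0.515 g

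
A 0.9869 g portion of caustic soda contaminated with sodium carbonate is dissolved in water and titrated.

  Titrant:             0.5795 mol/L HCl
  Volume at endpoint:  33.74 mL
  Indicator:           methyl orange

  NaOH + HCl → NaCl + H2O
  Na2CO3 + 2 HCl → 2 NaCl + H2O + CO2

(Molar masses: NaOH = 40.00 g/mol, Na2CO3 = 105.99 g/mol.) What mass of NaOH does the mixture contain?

0.1517 g

n(HCl) = 0.03374 × 0.5795 = 0.01955 mol
Let x = n(NaOH), y = n(Na2CO3).
Titrant: 1x + 2y = 0.01955;  mass: 40.00x + 105.99y = 0.9869
Solving, x = 3.792 × 10^-3 mol, y = 7.880 × 10^-3 mol
mass of NaOH = 3.792 × 10^-3 × 40.00 = 0.1517 g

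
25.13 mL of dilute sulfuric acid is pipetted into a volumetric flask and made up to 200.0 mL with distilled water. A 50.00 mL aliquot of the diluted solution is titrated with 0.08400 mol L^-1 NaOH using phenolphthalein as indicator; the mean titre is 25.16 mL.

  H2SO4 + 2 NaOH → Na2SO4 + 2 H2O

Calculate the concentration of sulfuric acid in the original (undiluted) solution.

n(NaOH) = 0.02516 × 0.08400 = 2.113 × 10^-3 mol
From the 1:2 ratio, n(H2SO4) in the aliquot = 1/2 × 2.113 × 10^-3 = 1.057 × 10^-3 mol
[H2SO4]_dilute = 1.057 × 10^-3 / 0.05000 = 0.02113 mol/L
Dilution factor = 200.0 / 25.13 = 7.959
[H2SO4]_stock = 0.02113 × 7.959 = 0.1682 mol/L

0.1682 mol/L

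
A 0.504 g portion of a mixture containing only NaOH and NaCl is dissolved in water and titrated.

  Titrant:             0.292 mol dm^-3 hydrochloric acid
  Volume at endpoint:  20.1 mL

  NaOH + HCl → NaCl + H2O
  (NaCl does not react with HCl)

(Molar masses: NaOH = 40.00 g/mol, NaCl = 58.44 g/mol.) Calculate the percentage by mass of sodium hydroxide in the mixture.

46.6 %

n(HCl) = 0.0201 × 0.292 = 5.87 × 10^-3 mol
Let x = n(NaOH), y = n(NaCl).
Titrant: 1x = 5.87 × 10^-3;  mass: 40.00x + 58.44y = 0.504
Solving, x = 5.87 × 10^-3 mol, y = 4.61 × 10^-3 mol
mass of NaOH = 5.87 × 10^-3 × 40.00 = 0.235 g
% NaOH = 0.235 / 0.504 × 100 = 46.6 %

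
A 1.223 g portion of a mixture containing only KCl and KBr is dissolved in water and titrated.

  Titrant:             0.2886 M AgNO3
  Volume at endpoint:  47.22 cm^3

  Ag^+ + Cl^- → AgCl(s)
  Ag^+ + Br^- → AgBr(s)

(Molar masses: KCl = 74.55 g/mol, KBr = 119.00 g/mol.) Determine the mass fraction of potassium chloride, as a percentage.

n(AgNO3) = 0.04722 × 0.2886 = 0.01363 mol
Let x = n(KCl), y = n(KBr).
Titrant: 1x + 1y = 0.01363;  mass: 74.55x + 119.00y = 1.223
Solving, x = 8.970 × 10^-3 mol, y = 4.658 × 10^-3 mol
mass of KCl = 8.970 × 10^-3 × 74.55 = 0.6687 g
% KCl = 0.6687 / 1.223 × 100 = 54.68 %

54.68 %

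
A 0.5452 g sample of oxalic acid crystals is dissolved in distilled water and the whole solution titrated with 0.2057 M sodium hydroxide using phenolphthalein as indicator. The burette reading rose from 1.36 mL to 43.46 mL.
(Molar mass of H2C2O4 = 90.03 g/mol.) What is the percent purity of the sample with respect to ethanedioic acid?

H2C2O4 + 2 NaOH → Na2C2O4 + 2 H2O
n(NaOH) = 0.04210 L × 0.2057 mol/L = 8.660 × 10^-3 mol
From the 1:2 ratio, n(H2C2O4) = 1/2 × 8.660 × 10^-3 = 4.330 × 10^-3 mol
mass of H2C2O4 = 4.330 × 10^-3 × 90.03 g/mol = 0.3898 g
% H2C2O4 = 0.3898 / 0.5452 × 100 = 71.50 %

71.50 %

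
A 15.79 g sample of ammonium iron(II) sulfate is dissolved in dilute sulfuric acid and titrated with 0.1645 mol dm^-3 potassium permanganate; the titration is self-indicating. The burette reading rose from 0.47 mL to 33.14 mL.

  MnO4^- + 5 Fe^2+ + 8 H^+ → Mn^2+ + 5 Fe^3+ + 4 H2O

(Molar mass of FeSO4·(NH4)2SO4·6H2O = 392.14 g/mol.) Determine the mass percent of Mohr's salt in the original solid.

n(KMnO4) = 0.03267 L × 0.1645 mol/L = 5.374 × 10^-3 mol
From the 5:1 ratio, n(FeSO4·(NH4)2SO4·6H2O) = 5/1 × 5.374 × 10^-3 = 0.02687 mol
mass of FeSO4·(NH4)2SO4·6H2O = 0.02687 × 392.14 g/mol = 10.54 g
% FeSO4·(NH4)2SO4·6H2O = 10.54 / 15.79 × 100 = 66.73 %

66.73 %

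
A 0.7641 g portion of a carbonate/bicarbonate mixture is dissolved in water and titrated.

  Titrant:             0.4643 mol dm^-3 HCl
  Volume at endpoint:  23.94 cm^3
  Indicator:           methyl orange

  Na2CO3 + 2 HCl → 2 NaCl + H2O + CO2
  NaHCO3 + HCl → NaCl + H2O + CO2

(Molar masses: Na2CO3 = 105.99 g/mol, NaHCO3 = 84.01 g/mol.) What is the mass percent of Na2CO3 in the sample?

n(HCl) = 0.02394 × 0.4643 = 0.01112 mol
Let x = n(Na2CO3), y = n(NaHCO3).
Titrant: 2x + 1y = 0.01112;  mass: 105.99x + 84.01y = 0.7641
Solving, x = 2.736 × 10^-3 mol, y = 5.644 × 10^-3 mol
mass of Na2CO3 = 2.736 × 10^-3 × 105.99 = 0.2900 g
% Na2CO3 = 0.2900 / 0.7641 × 100 = 37.95 %

37.95 %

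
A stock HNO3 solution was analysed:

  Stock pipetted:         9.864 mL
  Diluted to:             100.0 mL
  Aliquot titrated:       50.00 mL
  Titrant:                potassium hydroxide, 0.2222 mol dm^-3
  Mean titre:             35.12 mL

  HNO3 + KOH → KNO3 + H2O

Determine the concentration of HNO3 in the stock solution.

n(KOH) = 0.03512 × 0.2222 = 7.804 × 10^-3 mol
n(HNO3) in the aliquot = 7.804 × 10^-3 mol (1:1 ratio)
[HNO3]_dilute = 7.804 × 10^-3 / 0.05000 = 0.1561 mol/L
Dilution factor = 100.0 / 9.864 = 10.14
[HNO3]_stock = 0.1561 × 10.14 = 1.582 mol/L

1.582 mol/L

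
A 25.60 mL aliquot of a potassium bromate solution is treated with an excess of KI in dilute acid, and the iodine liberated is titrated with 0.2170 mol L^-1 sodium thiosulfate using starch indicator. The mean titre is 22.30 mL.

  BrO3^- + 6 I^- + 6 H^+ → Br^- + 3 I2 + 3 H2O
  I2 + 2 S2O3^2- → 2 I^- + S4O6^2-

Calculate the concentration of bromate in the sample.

n(S2O3^2-) = 0.02230 × 0.2170 = 4.839 × 10^-3 mol
n(I2) = n(S2O3^2-)/2 = 2.420 × 10^-3 mol
From the 1:3 ratio, n(BrO3^-) in the aliquot = 1/3 × 2.420 × 10^-3 = 8.065 × 10^-4 mol
[BrO3^-] = 8.065 × 10^-4 / 0.02560 = 0.03150 mol/L

0.03150 mol/L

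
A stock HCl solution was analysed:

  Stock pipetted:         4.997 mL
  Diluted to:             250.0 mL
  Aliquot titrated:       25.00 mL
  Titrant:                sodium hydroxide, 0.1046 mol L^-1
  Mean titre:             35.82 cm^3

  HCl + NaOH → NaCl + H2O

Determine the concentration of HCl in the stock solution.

n(NaOH) = 0.03582 × 0.1046 = 3.747 × 10^-3 mol
n(HCl) in the aliquot = 3.747 × 10^-3 mol (1:1 ratio)
[HCl]_dilute = 3.747 × 10^-3 / 0.02500 = 0.1499 mol/L
Dilution factor = 250.0 / 4.997 = 50.03
[HCl]_stock = 0.1499 × 50.03 = 7.498 mol/L

7.498 mol/L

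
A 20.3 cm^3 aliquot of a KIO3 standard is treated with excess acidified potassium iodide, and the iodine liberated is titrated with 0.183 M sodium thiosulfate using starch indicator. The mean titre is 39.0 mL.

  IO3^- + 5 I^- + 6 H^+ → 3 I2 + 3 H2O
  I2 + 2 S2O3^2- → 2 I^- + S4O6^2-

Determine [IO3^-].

0.0586 M

n(S2O3^2-) = 0.0390 × 0.183 = 7.14 × 10^-3 mol
n(I2) = n(S2O3^2-)/2 = 3.57 × 10^-3 mol
From the 1:3 ratio, n(IO3^-) in the aliquot = 1/3 × 3.57 × 10^-3 = 1.19 × 10^-3 mol
[IO3^-] = 1.19 × 10^-3 / 0.0203 = 0.0586 mol/L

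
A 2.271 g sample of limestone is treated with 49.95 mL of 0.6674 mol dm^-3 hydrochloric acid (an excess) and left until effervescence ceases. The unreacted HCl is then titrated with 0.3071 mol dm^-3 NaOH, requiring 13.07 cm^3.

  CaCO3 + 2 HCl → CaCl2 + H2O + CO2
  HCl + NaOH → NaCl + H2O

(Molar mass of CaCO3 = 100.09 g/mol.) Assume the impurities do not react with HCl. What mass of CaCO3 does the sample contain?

n(HCl) added = 0.04995 × 0.6674 = 0.03334 mol
n(NaOH) used in back-titration = 0.01307 × 0.3071 = 4.014 × 10^-3 mol
n(HCl) left over = 4.014 × 10^-3 mol (1:1 ratio)
n(HCl) consumed by analyte = 0.03334 − 4.014 × 10^-3 = 0.02932 mol
From the 1:2 ratio, n(CaCO3) = 1/2 × 0.02932 = 0.01466 mol
mass of CaCO3 = 0.01466 × 100.09 = 1.467 g

1.467 g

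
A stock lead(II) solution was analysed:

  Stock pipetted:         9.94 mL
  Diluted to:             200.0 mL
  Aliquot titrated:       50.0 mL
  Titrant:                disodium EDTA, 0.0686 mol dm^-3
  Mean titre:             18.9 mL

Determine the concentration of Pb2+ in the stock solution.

0.522 mol/L

Pb^2+ + EDTA^4- → [Pb(EDTA)]^2-
n(EDTA) = 0.0189 × 0.0686 = 1.30 × 10^-3 mol
n(Pb2+) in the aliquot = 1.30 × 10^-3 mol (1:1 ratio)
[Pb2+]_dilute = 1.30 × 10^-3 / 0.0500 = 0.0259 mol/L
Dilution factor = 200.0 / 9.94 = 20.12
[Pb2+]_stock = 0.0259 × 20.12 = 0.522 mol/L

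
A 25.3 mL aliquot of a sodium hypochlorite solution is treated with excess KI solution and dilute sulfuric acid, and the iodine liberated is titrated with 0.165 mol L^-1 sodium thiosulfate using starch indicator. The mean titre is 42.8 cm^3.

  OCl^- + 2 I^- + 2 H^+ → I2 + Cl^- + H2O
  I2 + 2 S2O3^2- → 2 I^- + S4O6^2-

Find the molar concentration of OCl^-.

0.140 mol/L

n(S2O3^2-) = 0.0428 × 0.165 = 7.06 × 10^-3 mol
n(I2) = n(S2O3^2-)/2 = 3.53 × 10^-3 mol
n(OCl^-) in the aliquot = 3.53 × 10^-3 mol (1:1 ratio)
[OCl^-] = 3.53 × 10^-3 / 0.0253 = 0.140 mol/L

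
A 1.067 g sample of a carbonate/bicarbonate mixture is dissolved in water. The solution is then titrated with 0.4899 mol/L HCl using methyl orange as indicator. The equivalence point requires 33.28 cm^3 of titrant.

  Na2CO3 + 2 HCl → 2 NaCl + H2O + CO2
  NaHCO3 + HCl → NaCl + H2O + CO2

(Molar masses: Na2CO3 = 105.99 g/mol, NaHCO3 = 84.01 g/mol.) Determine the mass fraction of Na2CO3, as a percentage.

n(HCl) = 0.03328 × 0.4899 = 0.01630 mol
Let x = n(Na2CO3), y = n(NaHCO3).
Titrant: 2x + 1y = 0.01630;  mass: 105.99x + 84.01y = 1.067
Solving, x = 4.880 × 10^-3 mol, y = 6.544 × 10^-3 mol
mass of Na2CO3 = 4.880 × 10^-3 × 105.99 = 0.5172 g
% Na2CO3 = 0.5172 / 1.067 × 100 = 48.47 %

48.47 %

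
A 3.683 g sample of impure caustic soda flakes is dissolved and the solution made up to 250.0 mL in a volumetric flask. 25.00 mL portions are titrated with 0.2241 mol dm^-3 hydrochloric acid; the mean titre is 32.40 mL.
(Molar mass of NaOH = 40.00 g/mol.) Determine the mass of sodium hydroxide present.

NaOH + HCl → NaCl + H2O
n(HCl) per titration = 0.03240 × 0.2241 = 7.261 × 10^-3 mol
n(NaOH) in each aliquot = 7.261 × 10^-3 mol (1:1 ratio)
n(NaOH) in the whole flask = 7.261 × 10^-3 × 250.0/25.00 = 0.07261 mol
mass of NaOH = 0.07261 × 40.00 = 2.904 g

2.904 g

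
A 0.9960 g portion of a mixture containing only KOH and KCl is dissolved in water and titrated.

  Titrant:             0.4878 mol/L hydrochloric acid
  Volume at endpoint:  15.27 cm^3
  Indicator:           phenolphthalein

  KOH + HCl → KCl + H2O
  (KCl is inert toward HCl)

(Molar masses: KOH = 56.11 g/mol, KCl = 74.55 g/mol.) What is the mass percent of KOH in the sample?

41.96 %

n(HCl) = 0.01527 × 0.4878 = 7.449 × 10^-3 mol
Let x = n(KOH), y = n(KCl).
Titrant: 1x = 7.449 × 10^-3;  mass: 56.11x + 74.55y = 0.9960
Solving, x = 7.449 × 10^-3 mol, y = 7.754 × 10^-3 mol
mass of KOH = 7.449 × 10^-3 × 56.11 = 0.4179 g
% KOH = 0.4179 / 0.9960 × 100 = 41.96 %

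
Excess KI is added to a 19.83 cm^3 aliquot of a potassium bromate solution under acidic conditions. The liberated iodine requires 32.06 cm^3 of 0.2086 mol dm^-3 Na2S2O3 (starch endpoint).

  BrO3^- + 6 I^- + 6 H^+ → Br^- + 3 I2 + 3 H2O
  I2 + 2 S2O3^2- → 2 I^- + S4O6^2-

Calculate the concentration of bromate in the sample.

0.05621 mol/L

n(S2O3^2-) = 0.03206 × 0.2086 = 6.688 × 10^-3 mol
n(I2) = n(S2O3^2-)/2 = 3.344 × 10^-3 mol
From the 1:3 ratio, n(BrO3^-) in the aliquot = 1/3 × 3.344 × 10^-3 = 1.115 × 10^-3 mol
[BrO3^-] = 1.115 × 10^-3 / 0.01983 = 0.05621 mol/L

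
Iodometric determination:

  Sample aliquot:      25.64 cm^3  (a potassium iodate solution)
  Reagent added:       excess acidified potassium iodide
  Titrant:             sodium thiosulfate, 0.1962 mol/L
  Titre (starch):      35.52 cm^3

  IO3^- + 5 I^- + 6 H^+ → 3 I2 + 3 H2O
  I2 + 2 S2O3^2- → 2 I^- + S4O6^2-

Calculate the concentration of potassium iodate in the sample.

0.04530 mol/L

n(S2O3^2-) = 0.03552 × 0.1962 = 6.969 × 10^-3 mol
n(I2) = n(S2O3^2-)/2 = 3.485 × 10^-3 mol
From the 1:3 ratio, n(IO3^-) in the aliquot = 1/3 × 3.485 × 10^-3 = 1.162 × 10^-3 mol
[IO3^-] = 1.162 × 10^-3 / 0.02564 = 0.04530 mol/L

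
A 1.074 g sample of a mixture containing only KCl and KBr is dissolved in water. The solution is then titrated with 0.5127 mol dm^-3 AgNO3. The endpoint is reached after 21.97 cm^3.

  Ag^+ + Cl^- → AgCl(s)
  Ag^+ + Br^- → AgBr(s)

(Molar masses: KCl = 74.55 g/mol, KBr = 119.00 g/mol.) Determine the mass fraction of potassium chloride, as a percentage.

n(AgNO3) = 0.02197 × 0.5127 = 0.01126 mol
Let x = n(KCl), y = n(KBr).
Titrant: 1x + 1y = 0.01126;  mass: 74.55x + 119.00y = 1.074
Solving, x = 5.994 × 10^-3 mol, y = 5.270 × 10^-3 mol
mass of KCl = 5.994 × 10^-3 × 74.55 = 0.4468 g
% KCl = 0.4468 / 1.074 × 100 = 41.60 %

41.60 %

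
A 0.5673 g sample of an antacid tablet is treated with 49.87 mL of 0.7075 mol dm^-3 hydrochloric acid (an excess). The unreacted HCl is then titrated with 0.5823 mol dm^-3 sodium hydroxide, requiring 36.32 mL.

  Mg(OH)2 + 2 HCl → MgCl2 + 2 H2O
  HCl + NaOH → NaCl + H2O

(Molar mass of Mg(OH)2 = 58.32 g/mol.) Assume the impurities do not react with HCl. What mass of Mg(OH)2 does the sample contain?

0.4121 g

n(HCl) added = 0.04987 × 0.7075 = 0.03528 mol
n(NaOH) used in back-titration = 0.03632 × 0.5823 = 0.02115 mol
n(HCl) left over = 0.02115 mol (1:1 ratio)
n(HCl) consumed by analyte = 0.03528 − 0.02115 = 0.01413 mol
From the 1:2 ratio, n(Mg(OH)2) = 1/2 × 0.01413 = 7.067 × 10^-3 mol
mass of Mg(OH)2 = 7.067 × 10^-3 × 58.32 = 0.4121 g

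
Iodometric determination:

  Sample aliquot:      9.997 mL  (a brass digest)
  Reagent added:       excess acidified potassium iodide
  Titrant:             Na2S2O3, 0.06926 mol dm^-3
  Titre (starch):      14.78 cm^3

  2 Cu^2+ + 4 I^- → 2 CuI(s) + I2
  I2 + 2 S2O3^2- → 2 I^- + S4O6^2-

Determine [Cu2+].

n(S2O3^2-) = 0.01478 × 0.06926 = 1.024 × 10^-3 mol
n(I2) = n(S2O3^2-)/2 = 5.118 × 10^-4 mol
From the 2:1 ratio, n(Cu2+) in the aliquot = 2/1 × 5.118 × 10^-4 = 1.024 × 10^-3 mol
[Cu2+] = 1.024 × 10^-3 / 0.009997 = 0.1024 mol/L

0.1024 mol/L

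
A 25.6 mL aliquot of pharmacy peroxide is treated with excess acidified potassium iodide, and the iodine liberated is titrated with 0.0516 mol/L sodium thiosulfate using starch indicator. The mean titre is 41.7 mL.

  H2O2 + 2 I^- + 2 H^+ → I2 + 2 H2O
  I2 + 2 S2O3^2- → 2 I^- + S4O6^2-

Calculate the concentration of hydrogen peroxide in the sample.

0.0420 mol/L

n(S2O3^2-) = 0.0417 × 0.0516 = 2.15 × 10^-3 mol
n(I2) = n(S2O3^2-)/2 = 1.08 × 10^-3 mol
n(H2O2) in the aliquot = 1.08 × 10^-3 mol (1:1 ratio)
[H2O2] = 1.08 × 10^-3 / 0.0256 = 0.0420 mol/L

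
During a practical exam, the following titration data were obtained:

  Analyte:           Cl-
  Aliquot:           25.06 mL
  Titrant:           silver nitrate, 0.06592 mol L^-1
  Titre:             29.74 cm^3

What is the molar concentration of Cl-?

Ag^+ + Cl^- → AgCl(s)
n(AgNO3) = 0.02974 L × 0.06592 mol/L = 1.960 × 10^-3 mol
n(Cl-) = 1.960 × 10^-3 mol (1:1 mole ratio)
[Cl-] = 1.960 × 10^-3 mol / 0.02506 L = 0.07823 mol/L

0.07823 mol/L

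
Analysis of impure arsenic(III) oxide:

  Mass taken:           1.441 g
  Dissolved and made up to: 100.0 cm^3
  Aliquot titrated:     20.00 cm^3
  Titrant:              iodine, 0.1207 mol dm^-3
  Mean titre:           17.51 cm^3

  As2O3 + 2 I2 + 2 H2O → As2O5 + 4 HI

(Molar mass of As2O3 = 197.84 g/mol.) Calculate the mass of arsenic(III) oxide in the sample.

n(I2) per titration = 0.01751 × 0.1207 = 2.113 × 10^-3 mol
From the 1:2 ratio, n(As2O3) in each aliquot = 1/2 × 2.113 × 10^-3 = 1.057 × 10^-3 mol
n(As2O3) in the whole flask = 1.057 × 10^-3 × 100.0/20.00 = 5.284 × 10^-3 mol
mass of As2O3 = 5.284 × 10^-3 × 197.84 = 1.045 g

1.045 g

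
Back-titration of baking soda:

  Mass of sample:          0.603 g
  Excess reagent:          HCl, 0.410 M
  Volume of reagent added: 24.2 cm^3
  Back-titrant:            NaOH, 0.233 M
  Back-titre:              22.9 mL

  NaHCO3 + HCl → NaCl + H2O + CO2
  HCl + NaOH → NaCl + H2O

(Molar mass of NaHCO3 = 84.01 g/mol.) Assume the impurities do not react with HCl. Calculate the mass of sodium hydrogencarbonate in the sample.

0.385 g

n(HCl) added = 0.0242 × 0.410 = 9.92 × 10^-3 mol
n(NaOH) used in back-titration = 0.0229 × 0.233 = 5.34 × 10^-3 mol
n(HCl) left over = 5.34 × 10^-3 mol (1:1 ratio)
n(HCl) consumed by analyte = 9.92 × 10^-3 − 5.34 × 10^-3 = 4.59 × 10^-3 mol
n(NaHCO3) = 4.59 × 10^-3 mol (1:1 ratio)
mass of NaHCO3 = 4.59 × 10^-3 × 84.01 = 0.385 g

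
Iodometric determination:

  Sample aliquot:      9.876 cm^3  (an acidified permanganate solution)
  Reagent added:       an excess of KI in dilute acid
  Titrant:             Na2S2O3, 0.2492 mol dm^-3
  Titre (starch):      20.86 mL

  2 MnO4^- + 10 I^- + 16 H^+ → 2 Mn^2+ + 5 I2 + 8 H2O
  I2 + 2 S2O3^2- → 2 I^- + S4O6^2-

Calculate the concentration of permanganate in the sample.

n(S2O3^2-) = 0.02086 × 0.2492 = 5.198 × 10^-3 mol
n(I2) = n(S2O3^2-)/2 = 2.599 × 10^-3 mol
From the 2:5 ratio, n(MnO4^-) in the aliquot = 2/5 × 2.599 × 10^-3 = 1.040 × 10^-3 mol
[MnO4^-] = 1.040 × 10^-3 / 0.009876 = 0.1053 mol/L

0.1053 mol/L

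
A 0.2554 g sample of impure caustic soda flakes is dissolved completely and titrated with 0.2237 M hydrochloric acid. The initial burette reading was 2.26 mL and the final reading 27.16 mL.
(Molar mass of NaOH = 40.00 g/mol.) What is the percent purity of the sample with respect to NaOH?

NaOH + HCl → NaCl + H2O
n(HCl) = 0.02490 L × 0.2237 mol/L = 5.570 × 10^-3 mol
n(NaOH) = 5.570 × 10^-3 mol (1:1 ratio)
mass of NaOH = 5.570 × 10^-3 × 40.00 g/mol = 0.2228 g
% NaOH = 0.2228 / 0.2554 × 100 = 87.24 %

87.24 %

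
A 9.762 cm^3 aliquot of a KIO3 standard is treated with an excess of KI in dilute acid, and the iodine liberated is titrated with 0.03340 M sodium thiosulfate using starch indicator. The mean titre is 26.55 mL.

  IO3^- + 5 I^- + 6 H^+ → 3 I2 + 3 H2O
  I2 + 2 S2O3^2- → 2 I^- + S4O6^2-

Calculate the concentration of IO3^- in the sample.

0.01514 M

n(S2O3^2-) = 0.02655 × 0.03340 = 8.868 × 10^-4 mol
n(I2) = n(S2O3^2-)/2 = 4.434 × 10^-4 mol
From the 1:3 ratio, n(IO3^-) in the aliquot = 1/3 × 4.434 × 10^-4 = 1.478 × 10^-4 mol
[IO3^-] = 1.478 × 10^-4 / 0.009762 = 0.01514 mol/L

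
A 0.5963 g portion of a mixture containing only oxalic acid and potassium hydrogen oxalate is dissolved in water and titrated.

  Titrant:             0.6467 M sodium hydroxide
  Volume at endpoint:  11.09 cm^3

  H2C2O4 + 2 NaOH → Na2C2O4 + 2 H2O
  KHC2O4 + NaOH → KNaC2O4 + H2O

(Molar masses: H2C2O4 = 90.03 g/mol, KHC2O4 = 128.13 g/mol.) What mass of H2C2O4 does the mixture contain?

0.1747 g

n(NaOH) = 0.01109 × 0.6467 = 7.172 × 10^-3 mol
Let x = n(H2C2O4), y = n(KHC2O4).
Titrant: 2x + 1y = 7.172 × 10^-3;  mass: 90.03x + 128.13y = 0.5963
Solving, x = 1.941 × 10^-3 mol, y = 3.290 × 10^-3 mol
mass of H2C2O4 = 1.941 × 10^-3 × 90.03 = 0.1747 g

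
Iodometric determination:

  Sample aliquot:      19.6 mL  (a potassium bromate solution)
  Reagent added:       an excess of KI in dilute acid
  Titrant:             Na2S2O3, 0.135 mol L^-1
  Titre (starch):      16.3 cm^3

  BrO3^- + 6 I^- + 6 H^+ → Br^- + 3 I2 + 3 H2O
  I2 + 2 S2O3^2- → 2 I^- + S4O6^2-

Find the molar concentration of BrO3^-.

n(S2O3^2-) = 0.0163 × 0.135 = 2.20 × 10^-3 mol
n(I2) = n(S2O3^2-)/2 = 1.10 × 10^-3 mol
From the 1:3 ratio, n(BrO3^-) in the aliquot = 1/3 × 1.10 × 10^-3 = 3.67 × 10^-4 mol
[BrO3^-] = 3.67 × 10^-4 / 0.0196 = 0.0187 mol/L

0.0187 mol/L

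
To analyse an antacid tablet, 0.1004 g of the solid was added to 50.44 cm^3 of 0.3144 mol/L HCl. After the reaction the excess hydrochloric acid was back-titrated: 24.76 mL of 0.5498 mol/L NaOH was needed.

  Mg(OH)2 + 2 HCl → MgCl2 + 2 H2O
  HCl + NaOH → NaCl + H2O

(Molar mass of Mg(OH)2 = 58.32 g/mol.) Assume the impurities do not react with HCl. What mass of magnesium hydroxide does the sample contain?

0.06547 g

n(HCl) added = 0.05044 × 0.3144 = 0.01586 mol
n(NaOH) used in back-titration = 0.02476 × 0.5498 = 0.01361 mol
n(HCl) left over = 0.01361 mol (1:1 ratio)
n(HCl) consumed by analyte = 0.01586 − 0.01361 = 2.245 × 10^-3 mol
From the 1:2 ratio, n(Mg(OH)2) = 1/2 × 2.245 × 10^-3 = 1.123 × 10^-3 mol
mass of Mg(OH)2 = 1.123 × 10^-3 × 58.32 = 0.06547 g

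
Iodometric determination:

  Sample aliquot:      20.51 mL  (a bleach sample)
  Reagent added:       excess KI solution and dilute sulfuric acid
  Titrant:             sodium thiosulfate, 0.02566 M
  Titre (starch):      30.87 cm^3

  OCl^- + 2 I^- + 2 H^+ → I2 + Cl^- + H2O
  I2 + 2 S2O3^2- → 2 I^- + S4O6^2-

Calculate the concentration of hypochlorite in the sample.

n(S2O3^2-) = 0.03087 × 0.02566 = 7.921 × 10^-4 mol
n(I2) = n(S2O3^2-)/2 = 3.961 × 10^-4 mol
n(OCl^-) in the aliquot = 3.961 × 10^-4 mol (1:1 ratio)
[OCl^-] = 3.961 × 10^-4 / 0.02051 = 0.01931 mol/L

0.01931 M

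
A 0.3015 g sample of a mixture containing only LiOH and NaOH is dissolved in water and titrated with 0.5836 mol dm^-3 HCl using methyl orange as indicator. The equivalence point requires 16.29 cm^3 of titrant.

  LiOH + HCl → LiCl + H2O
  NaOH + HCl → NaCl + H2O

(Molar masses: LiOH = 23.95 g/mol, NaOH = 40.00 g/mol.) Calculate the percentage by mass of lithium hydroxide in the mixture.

38.99 %

n(HCl) = 0.01629 × 0.5836 = 9.507 × 10^-3 mol
Let x = n(LiOH), y = n(NaOH).
Titrant: 1x + 1y = 9.507 × 10^-3;  mass: 23.95x + 40.00y = 0.3015
Solving, x = 4.908 × 10^-3 mol, y = 4.599 × 10^-3 mol
mass of LiOH = 4.908 × 10^-3 × 23.95 = 0.1175 g
% LiOH = 0.1175 / 0.3015 × 100 = 38.99 %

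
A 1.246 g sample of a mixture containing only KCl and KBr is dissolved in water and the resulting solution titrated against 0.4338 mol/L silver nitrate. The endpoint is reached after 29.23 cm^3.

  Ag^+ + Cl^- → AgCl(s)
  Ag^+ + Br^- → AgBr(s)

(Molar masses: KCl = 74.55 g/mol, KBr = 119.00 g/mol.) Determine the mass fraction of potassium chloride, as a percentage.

n(AgNO3) = 0.02923 × 0.4338 = 0.01268 mol
Let x = n(KCl), y = n(KBr).
Titrant: 1x + 1y = 0.01268;  mass: 74.55x + 119.00y = 1.246
Solving, x = 5.915 × 10^-3 mol, y = 6.765 × 10^-3 mol
mass of KCl = 5.915 × 10^-3 × 74.55 = 0.4410 g
% KCl = 0.4410 / 1.246 × 100 = 35.39 %

35.39 %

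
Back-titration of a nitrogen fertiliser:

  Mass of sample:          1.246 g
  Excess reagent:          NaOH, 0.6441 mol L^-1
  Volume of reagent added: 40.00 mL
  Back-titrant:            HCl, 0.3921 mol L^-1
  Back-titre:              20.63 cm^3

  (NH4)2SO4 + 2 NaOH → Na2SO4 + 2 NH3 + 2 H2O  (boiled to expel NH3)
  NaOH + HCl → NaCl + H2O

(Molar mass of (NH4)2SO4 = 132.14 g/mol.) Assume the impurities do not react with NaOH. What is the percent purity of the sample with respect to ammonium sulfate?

93.72 %

n(NaOH) added = 0.04000 × 0.6441 = 0.02576 mol
n(HCl) used in back-titration = 0.02063 × 0.3921 = 8.089 × 10^-3 mol
n(NaOH) left over = 8.089 × 10^-3 mol (1:1 ratio)
n(NaOH) consumed by analyte = 0.02576 − 8.089 × 10^-3 = 0.01767 mol
From the 1:2 ratio, n((NH4)2SO4) = 1/2 × 0.01767 = 8.837 × 10^-3 mol
mass of (NH4)2SO4 = 8.837 × 10^-3 × 132.14 = 1.168 g
% (NH4)2SO4 = 1.168 / 1.246 × 100 = 93.72 %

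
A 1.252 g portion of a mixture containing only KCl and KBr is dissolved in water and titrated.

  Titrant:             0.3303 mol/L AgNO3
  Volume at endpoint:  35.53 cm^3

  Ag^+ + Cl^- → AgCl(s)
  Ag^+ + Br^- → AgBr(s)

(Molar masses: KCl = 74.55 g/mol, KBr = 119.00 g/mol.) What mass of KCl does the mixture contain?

0.2424 g

n(AgNO3) = 0.03553 × 0.3303 = 0.01174 mol
Let x = n(KCl), y = n(KBr).
Titrant: 1x + 1y = 0.01174;  mass: 74.55x + 119.00y = 1.252
Solving, x = 3.252 × 10^-3 mol, y = 8.484 × 10^-3 mol
mass of KCl = 3.252 × 10^-3 × 74.55 = 0.2424 g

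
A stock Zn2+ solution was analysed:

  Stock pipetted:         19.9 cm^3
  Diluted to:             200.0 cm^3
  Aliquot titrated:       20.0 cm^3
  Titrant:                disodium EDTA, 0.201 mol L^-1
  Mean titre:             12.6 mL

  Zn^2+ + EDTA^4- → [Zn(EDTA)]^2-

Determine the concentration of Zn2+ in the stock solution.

1.27 mol/L

n(EDTA) = 0.0126 × 0.201 = 2.53 × 10^-3 mol
n(Zn2+) in the aliquot = 2.53 × 10^-3 mol (1:1 ratio)
[Zn2+]_dilute = 2.53 × 10^-3 / 0.0200 = 0.127 mol/L
Dilution factor = 200.0 / 19.9 = 10.05
[Zn2+]_stock = 0.127 × 10.05 = 1.27 mol/L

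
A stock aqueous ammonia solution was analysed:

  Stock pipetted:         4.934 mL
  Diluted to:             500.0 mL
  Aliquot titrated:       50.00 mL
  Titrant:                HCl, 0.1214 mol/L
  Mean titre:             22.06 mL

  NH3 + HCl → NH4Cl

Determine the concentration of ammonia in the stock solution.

n(HCl) = 0.02206 × 0.1214 = 2.678 × 10^-3 mol
n(NH3) in the aliquot = 2.678 × 10^-3 mol (1:1 ratio)
[NH3]_dilute = 2.678 × 10^-3 / 0.05000 = 0.05356 mol/L
Dilution factor = 500.0 / 4.934 = 101.3
[NH3]_stock = 0.05356 × 101.3 = 5.428 mol/L

5.428 mol/L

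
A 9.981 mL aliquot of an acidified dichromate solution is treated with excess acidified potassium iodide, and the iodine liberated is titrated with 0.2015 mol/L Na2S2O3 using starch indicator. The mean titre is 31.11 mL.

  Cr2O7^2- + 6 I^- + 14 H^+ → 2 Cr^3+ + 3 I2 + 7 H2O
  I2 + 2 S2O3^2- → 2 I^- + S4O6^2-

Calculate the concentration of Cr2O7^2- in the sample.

0.1047 mol/L

n(S2O3^2-) = 0.03111 × 0.2015 = 6.269 × 10^-3 mol
n(I2) = n(S2O3^2-)/2 = 3.134 × 10^-3 mol
From the 1:3 ratio, n(Cr2O7^2-) in the aliquot = 1/3 × 3.134 × 10^-3 = 1.045 × 10^-3 mol
[Cr2O7^2-] = 1.045 × 10^-3 / 0.009981 = 0.1047 mol/L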